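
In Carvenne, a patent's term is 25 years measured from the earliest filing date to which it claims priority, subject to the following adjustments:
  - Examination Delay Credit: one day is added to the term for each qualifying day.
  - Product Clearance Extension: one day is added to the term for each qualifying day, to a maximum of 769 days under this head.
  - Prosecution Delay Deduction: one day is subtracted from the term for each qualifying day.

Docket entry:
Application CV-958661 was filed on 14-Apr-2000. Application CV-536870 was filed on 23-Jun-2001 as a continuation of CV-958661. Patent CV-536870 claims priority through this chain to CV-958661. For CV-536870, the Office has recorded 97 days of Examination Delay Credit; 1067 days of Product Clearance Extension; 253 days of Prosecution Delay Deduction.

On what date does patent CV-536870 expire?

2026-12-18

Earliest priority filing: 14 April 2000.
Base term: 14 April 2000 + 25 years → 14 April 2025.
Examination Delay Credit: +97 days → 20 July 2025.
Product Clearance Extension: 1067 days claimed exceeds the 769-day cap, so +769 days → 28 August 2027.
Prosecution Delay Deduction: −253 days → 18 December 2026.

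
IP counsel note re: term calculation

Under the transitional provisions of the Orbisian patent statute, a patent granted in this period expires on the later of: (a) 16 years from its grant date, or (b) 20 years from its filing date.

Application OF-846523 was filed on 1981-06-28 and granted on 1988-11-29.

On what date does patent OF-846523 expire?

(a) grant + 16 years → 29 November 2004.
(b) filing + 20 years → 28 June 2001.
Later of the two: 29 November 2004.

2004-11-29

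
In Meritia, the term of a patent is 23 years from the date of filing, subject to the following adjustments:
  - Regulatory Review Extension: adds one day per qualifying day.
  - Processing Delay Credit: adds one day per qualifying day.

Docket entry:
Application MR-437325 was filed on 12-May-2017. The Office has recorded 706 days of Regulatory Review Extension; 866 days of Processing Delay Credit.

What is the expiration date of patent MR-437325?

2044-08-31

Base term: filing date + 23 years → 12 May 2040.
Regulatory Review Extension: +706 days → 18 April 2042.
Processing Delay Credit: +866 days → 31 August 2044.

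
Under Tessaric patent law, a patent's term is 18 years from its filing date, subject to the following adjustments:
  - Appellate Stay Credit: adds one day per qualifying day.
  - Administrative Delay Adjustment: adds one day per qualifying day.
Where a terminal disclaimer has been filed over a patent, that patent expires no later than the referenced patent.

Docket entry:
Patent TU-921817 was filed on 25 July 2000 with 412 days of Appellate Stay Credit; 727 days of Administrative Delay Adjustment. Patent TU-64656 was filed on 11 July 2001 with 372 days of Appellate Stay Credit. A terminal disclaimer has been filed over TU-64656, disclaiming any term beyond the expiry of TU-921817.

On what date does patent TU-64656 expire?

2020-07-17

Natural term of TU-64656:
  Base: filing + 18 years → 11 July 2019.
  Appellate Stay Credit: +372 days → 17 July 2020.
Expiry of referenced patent TU-921817:
  Base: filing + 18 years → 25 July 2018.
  Appellate Stay Credit: +412 days → 10 September 2019.
  Administrative Delay Adjustment: +727 days → 6 September 2021.
Terminal disclaimer: TU-64656 expires on the earlier of 17 July 2020 and 6 September 2021.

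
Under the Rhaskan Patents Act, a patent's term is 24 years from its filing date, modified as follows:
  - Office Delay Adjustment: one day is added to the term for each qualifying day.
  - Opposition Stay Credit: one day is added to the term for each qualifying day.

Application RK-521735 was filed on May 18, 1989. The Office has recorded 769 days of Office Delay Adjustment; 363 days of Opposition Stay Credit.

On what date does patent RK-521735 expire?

Base term: filing date + 24 years → 18 May 2013.
Office Delay Adjustment: +769 days → 26 June 2015.
Opposition Stay Credit: +363 days → 23 June 2016.

2016-06-23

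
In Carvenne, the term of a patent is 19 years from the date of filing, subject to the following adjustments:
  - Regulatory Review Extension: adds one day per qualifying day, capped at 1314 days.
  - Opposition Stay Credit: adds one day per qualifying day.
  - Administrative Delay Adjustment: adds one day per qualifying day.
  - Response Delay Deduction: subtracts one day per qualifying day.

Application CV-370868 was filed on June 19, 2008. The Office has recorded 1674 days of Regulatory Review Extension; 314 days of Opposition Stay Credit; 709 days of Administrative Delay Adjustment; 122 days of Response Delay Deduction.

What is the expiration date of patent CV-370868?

Base term: filing date + 19 years → 19 June 2027.
Regulatory Review Extension: 1674 days claimed exceeds the 1314-day cap, so +1314 days → 23 January 2031.
Opposition Stay Credit: +314 days → 3 December 2031.
Administrative Delay Adjustment: +709 days → 11 November 2033.
Response Delay Deduction: −122 days → 12 July 2033.

July 12, 2033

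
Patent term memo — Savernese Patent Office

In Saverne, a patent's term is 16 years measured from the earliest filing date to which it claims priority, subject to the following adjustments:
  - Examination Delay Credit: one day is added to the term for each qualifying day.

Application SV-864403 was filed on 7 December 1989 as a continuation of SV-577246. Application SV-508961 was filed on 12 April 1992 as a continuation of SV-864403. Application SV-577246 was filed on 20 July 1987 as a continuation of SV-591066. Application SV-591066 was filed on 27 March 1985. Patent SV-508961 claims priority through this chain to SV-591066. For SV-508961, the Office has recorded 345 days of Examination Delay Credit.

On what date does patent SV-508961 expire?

March 7, 2002

Earliest priority filing: 27 March 1985.
Base term: 27 March 1985 + 16 years → 27 March 2001.
Examination Delay Credit: +345 days → 7 March 2002.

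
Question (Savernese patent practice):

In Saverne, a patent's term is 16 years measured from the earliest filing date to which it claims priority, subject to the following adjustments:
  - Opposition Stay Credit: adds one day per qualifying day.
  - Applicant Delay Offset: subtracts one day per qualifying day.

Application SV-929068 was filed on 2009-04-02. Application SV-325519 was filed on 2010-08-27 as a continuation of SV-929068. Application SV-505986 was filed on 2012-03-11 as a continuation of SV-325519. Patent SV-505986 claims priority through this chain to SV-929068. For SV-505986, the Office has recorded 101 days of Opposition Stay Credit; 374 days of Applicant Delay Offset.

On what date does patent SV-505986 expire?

Earliest priority filing: 2 April 2009.
Base term: 2 April 2009 + 16 years → 2 April 2025.
Opposition Stay Credit: +101 days → 12 July 2025.
Applicant Delay Offset: −374 days → 3 July 2024.

2024-07-03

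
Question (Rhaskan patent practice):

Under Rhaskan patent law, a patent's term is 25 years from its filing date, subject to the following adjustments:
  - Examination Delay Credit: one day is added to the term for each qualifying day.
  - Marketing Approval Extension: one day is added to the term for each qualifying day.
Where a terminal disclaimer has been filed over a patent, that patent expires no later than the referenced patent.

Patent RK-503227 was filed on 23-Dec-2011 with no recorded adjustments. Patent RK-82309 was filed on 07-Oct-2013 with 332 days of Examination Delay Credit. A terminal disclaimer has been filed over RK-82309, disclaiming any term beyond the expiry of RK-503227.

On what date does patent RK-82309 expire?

Natural term of RK-82309:
  Base: filing + 25 years → 7 October 2038.
  Examination Delay Credit: +332 days → 4 September 2039.
Expiry of referenced patent RK-503227:
  Base: filing + 25 years → 23 December 2036.
Terminal disclaimer: RK-82309 expires on the earlier of 4 September 2039 and 23 December 2036.

2036-12-23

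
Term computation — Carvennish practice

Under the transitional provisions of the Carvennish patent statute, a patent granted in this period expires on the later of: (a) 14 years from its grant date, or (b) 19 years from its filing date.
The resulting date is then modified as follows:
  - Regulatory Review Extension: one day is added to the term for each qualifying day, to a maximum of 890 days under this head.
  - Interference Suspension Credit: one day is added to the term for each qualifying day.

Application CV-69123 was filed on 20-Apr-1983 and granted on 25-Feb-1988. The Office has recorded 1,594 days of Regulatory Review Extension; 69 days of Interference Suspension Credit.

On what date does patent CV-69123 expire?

2004-12-04

(a) grant + 14 years → 25 February 2002.
(b) filing + 19 years → 20 April 2002.
Later of the two: 20 April 2002.
Regulatory Review Extension: 1594 days claimed exceeds the 890-day cap, so +890 days → 26 September 2004.
Interference Suspension Credit: +69 days → 4 December 2004.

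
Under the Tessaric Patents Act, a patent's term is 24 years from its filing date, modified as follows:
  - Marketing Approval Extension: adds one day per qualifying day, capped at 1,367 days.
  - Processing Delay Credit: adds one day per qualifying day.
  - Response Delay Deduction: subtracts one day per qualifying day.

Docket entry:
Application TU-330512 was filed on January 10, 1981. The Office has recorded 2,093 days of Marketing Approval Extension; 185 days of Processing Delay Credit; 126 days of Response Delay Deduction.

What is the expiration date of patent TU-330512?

December 6, 2008

Base term: filing date + 24 years → 10 January 2005.
Marketing Approval Extension: 2093 days claimed exceeds the 1367-day cap, so +1367 days → 8 October 2008.
Processing Delay Credit: +185 days → 11 April 2009.
Response Delay Deduction: −126 days → 6 December 2008.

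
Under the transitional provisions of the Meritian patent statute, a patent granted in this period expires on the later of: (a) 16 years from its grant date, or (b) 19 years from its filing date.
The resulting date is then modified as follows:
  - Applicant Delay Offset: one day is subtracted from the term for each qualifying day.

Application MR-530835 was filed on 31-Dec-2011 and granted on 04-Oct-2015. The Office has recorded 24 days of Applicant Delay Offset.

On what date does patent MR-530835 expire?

September 10, 2031

(a) grant + 16 years → 4 October 2031.
(b) filing + 19 years → 31 December 2030.
Later of the two: 4 October 2031.
Applicant Delay Offset: −24 days → 10 September 2031.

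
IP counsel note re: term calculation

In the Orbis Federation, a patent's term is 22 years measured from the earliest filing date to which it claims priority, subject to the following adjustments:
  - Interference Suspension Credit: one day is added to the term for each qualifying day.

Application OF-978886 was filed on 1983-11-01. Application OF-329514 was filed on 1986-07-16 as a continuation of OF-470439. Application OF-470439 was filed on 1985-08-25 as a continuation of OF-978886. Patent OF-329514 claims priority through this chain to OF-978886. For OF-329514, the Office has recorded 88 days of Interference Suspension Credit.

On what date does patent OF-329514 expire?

2006-01-28

Earliest priority filing: 1 November 1983.
Base term: 1 November 1983 + 22 years → 1 November 2005.
Interference Suspension Credit: +88 days → 28 January 2006.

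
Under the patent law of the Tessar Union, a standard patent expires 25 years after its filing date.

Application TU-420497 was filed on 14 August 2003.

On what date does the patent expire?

Filing date + 25 years → 14 August 2028.

2028-08-14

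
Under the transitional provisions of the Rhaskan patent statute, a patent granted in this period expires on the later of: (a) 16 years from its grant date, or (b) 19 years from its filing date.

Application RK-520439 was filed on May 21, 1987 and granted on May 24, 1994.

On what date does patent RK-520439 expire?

(a) grant + 16 years → 24 May 2010.
(b) filing + 19 years → 21 May 2006.
Later of the two: 24 May 2010.

2010-05-24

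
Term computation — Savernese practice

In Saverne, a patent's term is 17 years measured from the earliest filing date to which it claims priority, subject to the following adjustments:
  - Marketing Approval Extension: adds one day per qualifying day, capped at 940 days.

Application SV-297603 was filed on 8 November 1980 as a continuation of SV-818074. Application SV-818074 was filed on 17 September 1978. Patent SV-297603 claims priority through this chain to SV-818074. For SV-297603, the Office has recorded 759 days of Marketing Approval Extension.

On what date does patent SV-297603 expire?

1997-10-15

Earliest priority filing: 17 September 1978.
Base term: 17 September 1978 + 17 years → 17 September 1995.
Marketing Approval Extension: 759 days (within the 940-day cap) → +759 days → 15 October 1997.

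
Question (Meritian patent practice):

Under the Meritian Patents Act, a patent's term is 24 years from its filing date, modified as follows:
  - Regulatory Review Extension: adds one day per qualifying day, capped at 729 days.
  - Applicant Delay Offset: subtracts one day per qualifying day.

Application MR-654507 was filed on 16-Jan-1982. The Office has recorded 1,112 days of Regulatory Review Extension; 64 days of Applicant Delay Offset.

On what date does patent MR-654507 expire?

2007-11-12

Base term: filing date + 24 years → 16 January 2006.
Regulatory Review Extension: 1112 days claimed exceeds the 729-day cap, so +729 days → 15 January 2008.
Applicant Delay Offset: −64 days → 12 November 2007.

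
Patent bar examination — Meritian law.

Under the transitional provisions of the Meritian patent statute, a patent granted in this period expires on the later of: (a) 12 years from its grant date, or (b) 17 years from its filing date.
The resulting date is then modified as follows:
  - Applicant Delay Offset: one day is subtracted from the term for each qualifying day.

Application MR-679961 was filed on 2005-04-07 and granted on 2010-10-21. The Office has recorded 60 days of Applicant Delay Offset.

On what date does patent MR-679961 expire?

2022-08-22

(a) grant + 12 years → 21 October 2022.
(b) filing + 17 years → 7 April 2022.
Later of the two: 21 October 2022.
Applicant Delay Offset: −60 days → 22 August 2022.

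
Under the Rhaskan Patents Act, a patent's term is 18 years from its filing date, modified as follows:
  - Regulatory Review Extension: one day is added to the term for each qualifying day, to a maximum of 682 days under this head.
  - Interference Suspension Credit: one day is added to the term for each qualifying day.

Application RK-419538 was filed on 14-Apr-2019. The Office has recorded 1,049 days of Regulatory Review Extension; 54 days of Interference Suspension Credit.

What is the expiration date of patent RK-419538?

2039-04-20

Base term: filing date + 18 years → 14 April 2037.
Regulatory Review Extension: 1049 days claimed exceeds the 682-day cap, so +682 days → 25 February 2039.
Interference Suspension Credit: +54 days → 20 April 2039.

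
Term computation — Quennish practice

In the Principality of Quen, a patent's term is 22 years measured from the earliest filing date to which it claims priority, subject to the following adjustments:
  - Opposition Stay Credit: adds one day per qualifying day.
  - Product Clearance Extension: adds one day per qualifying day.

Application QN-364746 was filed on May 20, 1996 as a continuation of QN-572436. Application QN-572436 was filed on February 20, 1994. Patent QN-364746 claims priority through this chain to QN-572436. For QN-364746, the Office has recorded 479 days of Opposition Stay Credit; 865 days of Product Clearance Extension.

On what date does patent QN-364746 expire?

October 26, 2019

Earliest priority filing: 20 February 1994.
Base term: 20 February 1994 + 22 years → 20 February 2016.
Opposition Stay Credit: +479 days → 13 June 2017.
Product Clearance Extension: +865 days → 26 October 2019.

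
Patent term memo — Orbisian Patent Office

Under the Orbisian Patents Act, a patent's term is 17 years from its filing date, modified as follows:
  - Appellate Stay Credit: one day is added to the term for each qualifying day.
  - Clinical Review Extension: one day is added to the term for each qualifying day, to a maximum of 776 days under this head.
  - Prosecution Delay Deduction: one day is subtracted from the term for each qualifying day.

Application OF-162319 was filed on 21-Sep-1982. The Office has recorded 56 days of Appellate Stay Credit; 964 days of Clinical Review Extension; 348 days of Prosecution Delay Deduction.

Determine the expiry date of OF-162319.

Base term: filing date + 17 years → 21 September 1999.
Appellate Stay Credit: +56 days → 16 November 1999.
Clinical Review Extension: 964 days claimed exceeds the 776-day cap, so +776 days → 31 December 2001.
Prosecution Delay Deduction: −348 days → 17 January 2001.

January 17, 2001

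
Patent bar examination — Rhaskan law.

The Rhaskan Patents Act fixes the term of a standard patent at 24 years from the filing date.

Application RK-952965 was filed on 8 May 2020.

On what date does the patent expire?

May 8, 2044

Filing date + 24 years → 8 May 2044.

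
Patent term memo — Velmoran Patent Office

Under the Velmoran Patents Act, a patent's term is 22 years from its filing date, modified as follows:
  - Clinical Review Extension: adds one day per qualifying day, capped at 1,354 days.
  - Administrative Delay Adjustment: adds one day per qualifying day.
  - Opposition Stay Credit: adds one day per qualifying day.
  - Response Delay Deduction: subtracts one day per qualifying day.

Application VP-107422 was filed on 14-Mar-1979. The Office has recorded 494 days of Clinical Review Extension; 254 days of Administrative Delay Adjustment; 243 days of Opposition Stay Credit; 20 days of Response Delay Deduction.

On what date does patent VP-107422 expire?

Base term: filing date + 22 years → 14 March 2001.
Clinical Review Extension: 494 days (within the 1354-day cap) → +494 days → 21 July 2002.
Administrative Delay Adjustment: +254 days → 1 April 2003.
Opposition Stay Credit: +243 days → 30 November 2003.
Response Delay Deduction: −20 days → 10 November 2003.

November 10, 2003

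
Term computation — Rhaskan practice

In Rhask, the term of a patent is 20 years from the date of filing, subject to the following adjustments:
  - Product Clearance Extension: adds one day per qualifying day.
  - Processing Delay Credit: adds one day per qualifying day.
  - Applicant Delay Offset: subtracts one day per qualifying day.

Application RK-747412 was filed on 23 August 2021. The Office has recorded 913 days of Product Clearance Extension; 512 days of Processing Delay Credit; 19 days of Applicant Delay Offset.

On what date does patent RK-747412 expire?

2045-06-29

Base term: filing date + 20 years → 23 August 2041.
Product Clearance Extension: +913 days → 22 February 2044.
Processing Delay Credit: +512 days → 18 July 2045.
Applicant Delay Offset: −19 days → 29 June 2045.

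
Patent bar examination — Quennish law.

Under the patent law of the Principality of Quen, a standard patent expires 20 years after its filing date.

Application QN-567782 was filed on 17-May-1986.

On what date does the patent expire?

2006-05-17

Filing date + 20 years → 17 May 2006.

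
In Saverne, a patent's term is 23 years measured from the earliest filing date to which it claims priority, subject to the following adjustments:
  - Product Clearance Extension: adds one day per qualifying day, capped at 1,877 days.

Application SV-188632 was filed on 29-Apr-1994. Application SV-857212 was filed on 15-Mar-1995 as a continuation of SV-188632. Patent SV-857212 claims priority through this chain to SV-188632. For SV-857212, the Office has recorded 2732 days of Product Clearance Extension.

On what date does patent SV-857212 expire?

2022-06-19

Earliest priority filing: 29 April 1994.
Base term: 29 April 1994 + 23 years → 29 April 2017.
Product Clearance Extension: 2732 days claimed exceeds the 1877-day cap, so +1877 days → 19 June 2022.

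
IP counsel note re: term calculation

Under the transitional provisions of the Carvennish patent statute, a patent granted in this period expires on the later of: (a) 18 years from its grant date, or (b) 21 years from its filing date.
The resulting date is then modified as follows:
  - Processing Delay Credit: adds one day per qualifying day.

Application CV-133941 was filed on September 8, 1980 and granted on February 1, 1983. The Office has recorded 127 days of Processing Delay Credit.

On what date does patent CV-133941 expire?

(a) grant + 18 years → 1 February 2001.
(b) filing + 21 years → 8 September 2001.
Later of the two: 8 September 2001.
Processing Delay Credit: +127 days → 13 January 2002.

2002-01-13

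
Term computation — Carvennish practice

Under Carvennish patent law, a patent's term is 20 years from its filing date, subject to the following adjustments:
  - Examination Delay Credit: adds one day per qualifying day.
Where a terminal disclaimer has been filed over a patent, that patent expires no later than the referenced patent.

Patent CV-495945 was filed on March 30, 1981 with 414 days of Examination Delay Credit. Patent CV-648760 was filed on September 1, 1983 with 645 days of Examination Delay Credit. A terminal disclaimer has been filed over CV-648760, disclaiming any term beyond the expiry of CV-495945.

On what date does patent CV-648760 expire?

Natural term of CV-648760:
  Base: filing + 20 years → 1 September 2003.
  Examination Delay Credit: +645 days → 7 June 2005.
Expiry of referenced patent CV-495945:
  Base: filing + 20 years → 30 March 2001.
  Examination Delay Credit: +414 days → 18 May 2002.
Terminal disclaimer: CV-648760 expires on the earlier of 7 June 2005 and 18 May 2002.

May 18, 2002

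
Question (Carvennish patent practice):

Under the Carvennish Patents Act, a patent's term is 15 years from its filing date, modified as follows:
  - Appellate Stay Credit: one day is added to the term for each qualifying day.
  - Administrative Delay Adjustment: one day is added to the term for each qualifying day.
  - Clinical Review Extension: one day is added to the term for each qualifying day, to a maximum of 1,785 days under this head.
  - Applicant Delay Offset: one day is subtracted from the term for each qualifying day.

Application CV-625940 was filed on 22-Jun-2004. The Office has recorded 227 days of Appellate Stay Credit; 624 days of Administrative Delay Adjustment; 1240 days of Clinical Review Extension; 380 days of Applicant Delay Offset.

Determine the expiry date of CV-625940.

Base term: filing date + 15 years → 22 June 2019.
Appellate Stay Credit: +227 days → 4 February 2020.
Administrative Delay Adjustment: +624 days → 20 October 2021.
Clinical Review Extension: 1240 days (within the 1785-day cap) → +1240 days → 13 March 2025.
Applicant Delay Offset: −380 days → 27 February 2024.

February 27, 2024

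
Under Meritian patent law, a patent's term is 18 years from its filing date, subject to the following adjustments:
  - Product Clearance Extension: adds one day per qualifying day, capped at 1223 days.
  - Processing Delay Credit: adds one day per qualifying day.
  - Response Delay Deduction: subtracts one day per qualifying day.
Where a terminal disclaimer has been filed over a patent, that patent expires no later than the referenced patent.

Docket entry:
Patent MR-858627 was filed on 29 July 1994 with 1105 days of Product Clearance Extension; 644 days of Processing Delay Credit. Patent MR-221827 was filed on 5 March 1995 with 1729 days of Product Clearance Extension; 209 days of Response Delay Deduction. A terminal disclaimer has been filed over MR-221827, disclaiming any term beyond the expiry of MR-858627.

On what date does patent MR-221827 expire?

December 14, 2015

Natural term of MR-221827:
  Base: filing + 18 years → 5 March 2013.
  Product Clearance Extension: 1729 days claimed exceeds the 1223-day cap, so +1223 days → 10 July 2016.
  Response Delay Deduction: −209 days → 14 December 2015.
Expiry of referenced patent MR-858627:
  Base: filing + 18 years → 29 July 2012.
  Product Clearance Extension: 1105 days (within the 1223-day cap) → +1105 days → 8 August 2015.
  Processing Delay Credit: +644 days → 13 May 2017.
Terminal disclaimer: MR-221827 expires on the earlier of 14 December 2015 and 13 May 2017.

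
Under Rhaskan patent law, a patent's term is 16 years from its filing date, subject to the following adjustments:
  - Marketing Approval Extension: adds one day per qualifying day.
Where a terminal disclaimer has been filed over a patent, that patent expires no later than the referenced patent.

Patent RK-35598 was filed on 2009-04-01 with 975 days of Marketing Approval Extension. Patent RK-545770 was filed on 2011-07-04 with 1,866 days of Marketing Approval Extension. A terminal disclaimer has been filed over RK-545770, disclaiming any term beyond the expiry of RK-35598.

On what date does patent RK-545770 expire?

December 2, 2027

Natural term of RK-545770:
  Base: filing + 16 years → 4 July 2027.
  Marketing Approval Extension: +1866 days → 12 August 2032.
Expiry of referenced patent RK-35598:
  Base: filing + 16 years → 1 April 2025.
  Marketing Approval Extension: +975 days → 2 December 2027.
Terminal disclaimer: RK-545770 expires on the earlier of 12 August 2032 and 2 December 2027.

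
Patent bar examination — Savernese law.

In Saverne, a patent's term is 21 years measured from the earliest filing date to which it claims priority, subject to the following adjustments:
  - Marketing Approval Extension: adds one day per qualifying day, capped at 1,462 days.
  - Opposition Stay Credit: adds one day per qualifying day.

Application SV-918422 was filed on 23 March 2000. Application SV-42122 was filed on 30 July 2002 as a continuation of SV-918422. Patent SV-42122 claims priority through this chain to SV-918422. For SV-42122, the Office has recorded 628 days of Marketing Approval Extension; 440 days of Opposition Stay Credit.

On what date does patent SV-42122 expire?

Earliest priority filing: 23 March 2000.
Base term: 23 March 2000 + 21 years → 23 March 2021.
Marketing Approval Extension: 628 days (within the 1462-day cap) → +628 days → 11 December 2022.
Opposition Stay Credit: +440 days → 24 February 2024.

February 24, 2024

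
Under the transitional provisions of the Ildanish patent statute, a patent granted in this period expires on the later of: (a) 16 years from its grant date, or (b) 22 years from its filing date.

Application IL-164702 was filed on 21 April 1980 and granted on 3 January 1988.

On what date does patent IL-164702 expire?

(a) grant + 16 years → 3 January 2004.
(b) filing + 22 years → 21 April 2002.
Later of the two: 3 January 2004.

2004-01-03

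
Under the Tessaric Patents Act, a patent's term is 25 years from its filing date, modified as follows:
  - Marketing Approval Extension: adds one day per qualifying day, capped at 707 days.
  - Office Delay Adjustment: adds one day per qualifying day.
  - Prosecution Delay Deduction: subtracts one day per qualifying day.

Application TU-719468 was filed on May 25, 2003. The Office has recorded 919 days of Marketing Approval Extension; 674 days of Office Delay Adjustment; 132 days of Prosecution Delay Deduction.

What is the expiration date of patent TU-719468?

2031-10-26

Base term: filing date + 25 years → 25 May 2028.
Marketing Approval Extension: 919 days claimed exceeds the 707-day cap, so +707 days → 2 May 2030.
Office Delay Adjustment: +674 days → 6 March 2032.
Prosecution Delay Deduction: −132 days → 26 October 2031.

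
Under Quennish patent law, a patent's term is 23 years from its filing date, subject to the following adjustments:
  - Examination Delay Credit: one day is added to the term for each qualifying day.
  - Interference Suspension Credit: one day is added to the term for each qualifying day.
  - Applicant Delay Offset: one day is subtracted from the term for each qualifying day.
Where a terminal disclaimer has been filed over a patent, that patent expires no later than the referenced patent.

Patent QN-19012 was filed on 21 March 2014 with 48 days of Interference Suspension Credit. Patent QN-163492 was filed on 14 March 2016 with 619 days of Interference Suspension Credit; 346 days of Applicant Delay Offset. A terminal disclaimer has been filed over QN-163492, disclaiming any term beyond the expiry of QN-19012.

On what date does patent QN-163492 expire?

Natural term of QN-163492:
  Base: filing + 23 years → 14 March 2039.
  Interference Suspension Credit: +619 days → 22 November 2040.
  Applicant Delay Offset: −346 days → 12 December 2039.
Expiry of referenced patent QN-19012:
  Base: filing + 23 years → 21 March 2037.
  Interference Suspension Credit: +48 days → 8 May 2037.
Terminal disclaimer: QN-163492 expires on the earlier of 12 December 2039 and 8 May 2037.

2037-05-08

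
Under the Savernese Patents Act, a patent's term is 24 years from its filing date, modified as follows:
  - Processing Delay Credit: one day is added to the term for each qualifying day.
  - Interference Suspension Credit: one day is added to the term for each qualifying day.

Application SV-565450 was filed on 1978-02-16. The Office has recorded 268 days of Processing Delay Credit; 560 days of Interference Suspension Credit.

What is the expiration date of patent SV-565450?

2004-05-24

Base term: filing date + 24 years → 16 February 2002.
Processing Delay Credit: +268 days → 11 November 2002.
Interference Suspension Credit: +560 days → 24 May 2004.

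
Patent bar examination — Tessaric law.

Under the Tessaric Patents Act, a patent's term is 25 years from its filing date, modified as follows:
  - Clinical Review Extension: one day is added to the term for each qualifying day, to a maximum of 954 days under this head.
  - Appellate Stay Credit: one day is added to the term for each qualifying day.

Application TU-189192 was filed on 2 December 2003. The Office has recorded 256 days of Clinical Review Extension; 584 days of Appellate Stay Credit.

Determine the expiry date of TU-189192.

March 22, 2031

Base term: filing date + 25 years → 2 December 2028.
Clinical Review Extension: 256 days (within the 954-day cap) → +256 days → 15 August 2029.
Appellate Stay Credit: +584 days → 22 March 2031.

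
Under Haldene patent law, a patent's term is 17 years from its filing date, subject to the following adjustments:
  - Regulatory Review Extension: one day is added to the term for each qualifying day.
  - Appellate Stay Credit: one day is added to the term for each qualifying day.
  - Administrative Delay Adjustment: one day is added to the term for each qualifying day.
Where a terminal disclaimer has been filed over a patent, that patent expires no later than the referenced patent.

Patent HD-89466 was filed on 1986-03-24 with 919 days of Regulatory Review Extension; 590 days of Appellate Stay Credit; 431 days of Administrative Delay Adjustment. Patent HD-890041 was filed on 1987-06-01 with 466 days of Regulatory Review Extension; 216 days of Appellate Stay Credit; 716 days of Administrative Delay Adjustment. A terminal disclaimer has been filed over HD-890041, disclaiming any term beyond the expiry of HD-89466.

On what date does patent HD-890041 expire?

Natural term of HD-890041:
  Base: filing + 17 years → 1 June 2004.
  Regulatory Review Extension: +466 days → 10 September 2005.
  Appellate Stay Credit: +216 days → 14 April 2006.
  Administrative Delay Adjustment: +716 days → 30 March 2008.
Expiry of referenced patent HD-89466:
  Base: filing + 17 years → 24 March 2003.
  Regulatory Review Extension: +919 days → 28 September 2005.
  Appellate Stay Credit: +590 days → 11 May 2007.
  Administrative Delay Adjustment: +431 days → 15 July 2008.
Terminal disclaimer: HD-890041 expires on the earlier of 30 March 2008 and 15 July 2008.

2008-03-30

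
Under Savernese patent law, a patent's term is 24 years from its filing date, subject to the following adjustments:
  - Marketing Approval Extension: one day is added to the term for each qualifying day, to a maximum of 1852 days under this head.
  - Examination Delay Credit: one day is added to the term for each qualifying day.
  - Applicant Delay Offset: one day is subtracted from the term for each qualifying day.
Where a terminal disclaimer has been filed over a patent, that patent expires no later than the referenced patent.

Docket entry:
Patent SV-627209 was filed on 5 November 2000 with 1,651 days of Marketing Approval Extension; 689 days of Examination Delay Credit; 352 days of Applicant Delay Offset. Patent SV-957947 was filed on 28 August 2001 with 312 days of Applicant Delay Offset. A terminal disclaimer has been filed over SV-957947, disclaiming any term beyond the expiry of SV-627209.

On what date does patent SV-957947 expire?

Natural term of SV-957947:
  Base: filing + 24 years → 28 August 2025.
  Applicant Delay Offset: −312 days → 20 October 2024.
Expiry of referenced patent SV-627209:
  Base: filing + 24 years → 5 November 2024.
  Marketing Approval Extension: 1651 days (within the 1852-day cap) → +1651 days → 14 May 2029.
  Examination Delay Credit: +689 days → 3 April 2031.
  Applicant Delay Offset: −352 days → 16 April 2030.
Terminal disclaimer: SV-957947 expires on the earlier of 20 October 2024 and 16 April 2030.

October 20, 2024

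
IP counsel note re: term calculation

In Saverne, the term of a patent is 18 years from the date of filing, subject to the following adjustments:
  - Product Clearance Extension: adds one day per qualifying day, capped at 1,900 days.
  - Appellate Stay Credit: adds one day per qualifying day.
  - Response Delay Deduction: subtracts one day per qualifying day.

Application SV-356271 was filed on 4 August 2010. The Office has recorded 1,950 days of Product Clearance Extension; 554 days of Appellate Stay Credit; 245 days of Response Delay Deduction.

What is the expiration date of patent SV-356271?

August 22, 2034

Base term: filing date + 18 years → 4 August 2028.
Product Clearance Extension: 1950 days claimed exceeds the 1900-day cap, so +1900 days → 17 October 2033.
Appellate Stay Credit: +554 days → 24 April 2035.
Response Delay Deduction: −245 days → 22 August 2034.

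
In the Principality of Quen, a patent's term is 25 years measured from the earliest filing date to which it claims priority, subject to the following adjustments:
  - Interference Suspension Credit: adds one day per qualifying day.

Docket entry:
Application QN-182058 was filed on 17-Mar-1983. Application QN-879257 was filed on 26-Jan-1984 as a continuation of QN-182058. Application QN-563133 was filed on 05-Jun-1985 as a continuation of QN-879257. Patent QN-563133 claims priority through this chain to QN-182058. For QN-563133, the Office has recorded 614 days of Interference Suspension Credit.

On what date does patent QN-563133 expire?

Earliest priority filing: 17 March 1983.
Base term: 17 March 1983 + 25 years → 17 March 2008.
Interference Suspension Credit: +614 days → 21 November 2009.

2009-11-21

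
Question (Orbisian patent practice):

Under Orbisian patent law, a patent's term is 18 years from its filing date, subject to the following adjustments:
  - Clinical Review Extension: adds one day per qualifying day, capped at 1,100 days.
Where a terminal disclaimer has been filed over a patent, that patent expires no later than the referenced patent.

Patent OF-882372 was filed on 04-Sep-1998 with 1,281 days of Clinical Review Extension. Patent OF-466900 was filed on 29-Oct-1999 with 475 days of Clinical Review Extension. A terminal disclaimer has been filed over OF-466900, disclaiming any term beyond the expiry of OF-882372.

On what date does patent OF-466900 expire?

Natural term of OF-466900:
  Base: filing + 18 years → 29 October 2017.
  Clinical Review Extension: 475 days (within the 1100-day cap) → +475 days → 16 February 2019.
Expiry of referenced patent OF-882372:
  Base: filing + 18 years → 4 September 2016.
  Clinical Review Extension: 1281 days claimed exceeds the 1100-day cap, so +1100 days → 9 September 2019.
Terminal disclaimer: OF-466900 expires on the earlier of 16 February 2019 and 9 September 2019.

February 16, 2019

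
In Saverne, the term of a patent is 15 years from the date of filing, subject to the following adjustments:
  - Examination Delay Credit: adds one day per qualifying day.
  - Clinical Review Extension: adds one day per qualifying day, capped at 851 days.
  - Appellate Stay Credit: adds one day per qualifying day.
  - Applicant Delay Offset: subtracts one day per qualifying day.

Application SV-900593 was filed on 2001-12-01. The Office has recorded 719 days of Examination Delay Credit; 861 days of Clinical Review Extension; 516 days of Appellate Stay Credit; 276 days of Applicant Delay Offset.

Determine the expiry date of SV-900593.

November 15, 2021

Base term: filing date + 15 years → 1 December 2016.
Examination Delay Credit: +719 days → 20 November 2018.
Clinical Review Extension: 861 days claimed exceeds the 851-day cap, so +851 days → 20 March 2021.
Appellate Stay Credit: +516 days → 18 August 2022.
Applicant Delay Offset: −276 days → 15 November 2021.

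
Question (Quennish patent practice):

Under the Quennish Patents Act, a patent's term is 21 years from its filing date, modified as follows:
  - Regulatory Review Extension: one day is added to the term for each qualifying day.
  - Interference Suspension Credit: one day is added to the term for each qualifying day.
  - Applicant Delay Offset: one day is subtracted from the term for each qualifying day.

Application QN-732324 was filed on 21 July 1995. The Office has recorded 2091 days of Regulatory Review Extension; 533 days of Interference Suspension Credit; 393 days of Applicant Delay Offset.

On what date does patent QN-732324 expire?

August 30, 2022

Base term: filing date + 21 years → 21 July 2016.
Regulatory Review Extension: +2091 days → 12 April 2022.
Interference Suspension Credit: +533 days → 27 September 2023.
Applicant Delay Offset: −393 days → 30 August 2022.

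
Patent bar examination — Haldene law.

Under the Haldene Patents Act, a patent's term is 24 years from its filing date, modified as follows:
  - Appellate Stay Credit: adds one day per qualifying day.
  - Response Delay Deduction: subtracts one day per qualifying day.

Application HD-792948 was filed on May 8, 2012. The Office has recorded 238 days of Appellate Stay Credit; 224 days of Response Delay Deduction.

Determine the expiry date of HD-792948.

Base term: filing date + 24 years → 8 May 2036.
Appellate Stay Credit: +238 days → 1 January 2037.
Response Delay Deduction: −224 days → 22 May 2036.

May 22, 2036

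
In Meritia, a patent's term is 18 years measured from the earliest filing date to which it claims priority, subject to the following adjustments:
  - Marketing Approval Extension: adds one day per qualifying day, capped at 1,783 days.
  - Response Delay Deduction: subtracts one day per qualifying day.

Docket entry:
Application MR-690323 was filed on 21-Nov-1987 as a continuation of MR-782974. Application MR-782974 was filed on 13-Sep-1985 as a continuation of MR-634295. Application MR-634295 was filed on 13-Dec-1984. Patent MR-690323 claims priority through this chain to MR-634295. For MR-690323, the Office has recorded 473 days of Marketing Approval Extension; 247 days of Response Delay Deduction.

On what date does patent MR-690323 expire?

Earliest priority filing: 13 December 1984.
Base term: 13 December 1984 + 18 years → 13 December 2002.
Marketing Approval Extension: 473 days (within the 1783-day cap) → +473 days → 30 March 2004.
Response Delay Deduction: −247 days → 27 July 2003.

2003-07-27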